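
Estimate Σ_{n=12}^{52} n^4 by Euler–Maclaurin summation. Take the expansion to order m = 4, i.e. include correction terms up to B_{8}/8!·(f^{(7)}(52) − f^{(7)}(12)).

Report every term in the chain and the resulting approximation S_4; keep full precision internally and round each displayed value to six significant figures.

S_4 ≈ 7.97035e+07

The integral term ∫_12^52 x^4 dx = 7.59910e+07.
Endpoint term: (f(12) + f(52))/2 = (20736.0 + 7.31162e+06)/2 = 3.66618e+06.
So far: 7.96572e+07.
k=1: B_{2}/(2)! × [f^{(1)}(52) − f^{(1)}(12)] = 1/12 × (562432 − 6912.00) = 46293.3.
Partial sum through k=1: 7.97035e+07.
k=2: B_{4}/(4)! × [f^{(3)}(52) − f^{(3)}(12)] = −1/720 × (1248.00 − 288.000) = -1.33333.
Partial sum through k=2: 7.97035e+07.
k=3: B_{6}/(6)! × [f^{(5)}(52) − f^{(5)}(12)] = 1/30240 × (0.00000 − 0.00000) = 0.00000.
Partial sum through k=3: 7.97035e+07.
k=4: B_{8}/(8)! × [f^{(7)}(52) − f^{(7)}(12)] = −1/1209600 × (0.00000 − 0.00000) = 0.00000.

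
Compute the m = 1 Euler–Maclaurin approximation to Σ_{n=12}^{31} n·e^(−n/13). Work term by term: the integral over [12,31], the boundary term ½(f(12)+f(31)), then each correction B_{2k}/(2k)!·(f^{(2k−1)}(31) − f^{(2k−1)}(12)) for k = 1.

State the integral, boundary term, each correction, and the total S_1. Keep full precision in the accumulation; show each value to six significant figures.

S_1 ≈ 80.2241

Integral: ∫_12^31 x·e^(−x/13) dx = 76.4256.
Endpoint term: (f(12) + f(31))/2 = (4.76754 + 2.85586)/2 = 3.81170.
Integral + boundary = 80.2373.
Order-1 term: 1/12 · (-0.127557 − 0.0305611) = -0.0131765.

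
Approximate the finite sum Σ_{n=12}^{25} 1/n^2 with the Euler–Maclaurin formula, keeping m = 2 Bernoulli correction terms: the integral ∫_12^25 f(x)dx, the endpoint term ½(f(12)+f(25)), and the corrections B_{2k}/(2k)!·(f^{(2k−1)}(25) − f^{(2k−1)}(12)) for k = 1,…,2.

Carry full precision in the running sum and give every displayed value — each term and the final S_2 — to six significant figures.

The integral term ∫_12^25 1/x^2 dx = 0.0433333.
Endpoint term: (f(12) + f(25))/2 = (0.00694444 + 0.00160000)/2 = 0.00427222.
Integral + boundary = 0.0476056.
Correction k=1: B_{2}/2! · (f^{(1)}(25) − f^{(1)}(12)) = 1/12 · (-0.000128000 − (-0.00115741)) = 8.57840e-05.
Running total after k=1: 0.0476913.
Correction k=2: B_{4}/4! · (f^{(3)}(25) − f^{(3)}(12)) = −1/720 · (-2.45760e-06 − (-9.64506e-05)) = -1.30546e-07.

S_2 ≈ 0.0476912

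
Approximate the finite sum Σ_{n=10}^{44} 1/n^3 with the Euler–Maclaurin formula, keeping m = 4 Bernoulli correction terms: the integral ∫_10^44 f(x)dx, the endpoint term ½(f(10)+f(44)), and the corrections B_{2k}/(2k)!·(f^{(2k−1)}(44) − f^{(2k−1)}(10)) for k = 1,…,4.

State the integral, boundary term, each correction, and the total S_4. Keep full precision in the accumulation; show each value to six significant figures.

S_4 ≈ 0.00527246

Integral: ∫_10^44 1/x^3 dx = 0.00474174.
½[f(10) + f(44)] = ½[0.00100000 + 1.17393e-05] = 0.000505870.
So far: 0.00524761.
Order-1 term: 1/12 · (-8.00406e-07 − (-0.000300000)) = 2.49333e-05.
After k=1: 0.00527254.
Order-2 term: −1/720 · (-8.26866e-09 − (-6.00000e-05)) = -8.33218e-08.
After k=2: 0.00527246.
Order-3 term: 1/30240 · (-1.79382e-10 − (-2.52000e-05)) = 8.33327e-10.
After k=3: 0.00527246.
Order-4 term: −1/1209600 · (-6.67124e-12 − (-1.81440e-05)) = -1.50000e-11.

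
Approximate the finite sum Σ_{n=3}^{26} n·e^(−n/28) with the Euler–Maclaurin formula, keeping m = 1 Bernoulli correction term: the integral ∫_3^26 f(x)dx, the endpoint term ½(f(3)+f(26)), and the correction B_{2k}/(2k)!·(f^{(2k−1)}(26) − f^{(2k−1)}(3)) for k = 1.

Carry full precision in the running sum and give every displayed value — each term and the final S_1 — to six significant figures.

S_1 ≈ 188.810

The integral term ∫_3^26 x·e^(−x/28) dx = 182.391.
½[f(3) + f(26)] = ½[2.69519 + 10.2731] = 6.48413.
Running total after boundary: 188.875.
Correction k=1: B_{2}/2! · (f^{(1)}(26) − f^{(1)}(3)) = 1/12 · (0.0282227 − 0.802140) = -0.0644931.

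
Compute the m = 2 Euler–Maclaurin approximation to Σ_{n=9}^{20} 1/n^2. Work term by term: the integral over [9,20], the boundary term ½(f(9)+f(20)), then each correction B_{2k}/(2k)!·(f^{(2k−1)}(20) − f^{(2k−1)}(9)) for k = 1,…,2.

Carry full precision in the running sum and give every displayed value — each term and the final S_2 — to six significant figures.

Integral: ∫_9^20 1/x^2 dx = 0.0611111.
½[f(9) + f(20)] = ½[0.0123457 + 0.00250000] = 0.00742284.
So far: 0.0685340.
Correction k=1: B_{2}/2! · (f^{(1)}(20) − f^{(1)}(9)) = 1/12 · (-0.000250000 − (-0.00274348)) = 0.000207790.
Running total after k=1: 0.0687417.
Correction k=2: B_{4}/4! · (f^{(3)}(20) − f^{(3)}(9)) = −1/720 · (-7.50000e-06 − (-0.000406442)) = -5.54086e-07.

S_2 ≈ 0.0687412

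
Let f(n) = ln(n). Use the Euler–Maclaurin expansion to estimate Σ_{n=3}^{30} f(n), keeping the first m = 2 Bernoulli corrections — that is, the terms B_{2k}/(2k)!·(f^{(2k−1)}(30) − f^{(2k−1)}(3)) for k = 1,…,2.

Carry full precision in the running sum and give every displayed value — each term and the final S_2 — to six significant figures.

S_2 ≈ 73.9651

∫_3^30 ln(x) dx evaluates to 71.7401.
Endpoint term: (f(3) + f(30))/2 = (1.09861 + 3.40120)/2 = 2.24990.
Integral + boundary = 73.9900.
Correction k=1: B_{2}/2! · (f^{(1)}(30) − f^{(1)}(3)) = 1/12 · (0.0333333 − 0.333333) = -0.0250000.
Partial sum through k=1: 73.9650.
Correction k=2: B_{4}/4! · (f^{(3)}(30) − f^{(3)}(3)) = −1/720 · (7.40741e-05 − 0.0740741) = 0.000102778.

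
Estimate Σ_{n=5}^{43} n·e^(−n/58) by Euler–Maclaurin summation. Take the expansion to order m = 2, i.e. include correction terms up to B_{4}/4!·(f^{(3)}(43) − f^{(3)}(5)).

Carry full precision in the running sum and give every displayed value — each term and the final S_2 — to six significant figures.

∫_5^43 x·e^(−x/58) dx evaluates to 561.115.
½[f(5) + f(43)] = ½[4.58702 + 20.4876] = 12.5373.
So far: 573.652.
Correction k=1: B_{2}/2! · (f^{(1)}(43) − f^{(1)}(5)) = 1/12 · (0.123221 − 0.838318) = -0.0595914.
Running total after k=1: 573.593.
Correction k=2: B_{4}/4! · (f^{(3)}(43) − f^{(3)}(5)) = −1/720 · (0.000319897 − 0.000794627) = 6.59348e-07.

S_2 ≈ 573.593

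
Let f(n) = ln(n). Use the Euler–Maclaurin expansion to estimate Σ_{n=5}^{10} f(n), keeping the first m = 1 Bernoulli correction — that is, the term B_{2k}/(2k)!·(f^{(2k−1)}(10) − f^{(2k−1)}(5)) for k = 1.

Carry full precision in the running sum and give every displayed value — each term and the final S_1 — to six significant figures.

S_1 ≈ 11.9263

∫_5^10 ln(x) dx evaluates to 9.97866.
½[f(5) + f(10)] = ½[1.60944 + 2.30259] = 1.95601.
So far: 11.9347.
k=1: B_{2}/(2)! × [f^{(1)}(10) − f^{(1)}(5)] = 1/12 × (0.100000 − 0.200000) = -0.00833333.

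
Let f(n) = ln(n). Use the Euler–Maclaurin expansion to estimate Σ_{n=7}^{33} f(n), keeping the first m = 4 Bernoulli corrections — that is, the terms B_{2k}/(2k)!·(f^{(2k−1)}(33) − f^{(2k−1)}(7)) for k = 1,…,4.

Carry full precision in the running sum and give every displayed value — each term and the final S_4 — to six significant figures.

∫_7^33 ln(x) dx evaluates to 75.7634.
½[f(7) + f(33)] = ½[1.94591 + 3.49651] = 2.72121.
So far: 78.4846.
Correction k=1: B_{2}/2! · (f^{(1)}(33) − f^{(1)}(7)) = 1/12 · (0.0303030 − 0.142857) = -0.00937951.
Partial sum through k=1: 78.4752.
Correction k=2: B_{4}/4! · (f^{(3)}(33) − f^{(3)}(7)) = −1/720 · (5.56529e-05 − 0.00583090) = 8.02118e-06.
Partial sum through k=2: 78.4752.
Correction k=3: B_{6}/6! · (f^{(5)}(33) − f^{(5)}(7)) = 1/30240 · (6.13256e-07 − 0.00142798) = -4.72012e-08.
Partial sum through k=3: 78.4752.
Correction k=4: B_{8}/8! · (f^{(7)}(33) − f^{(7)}(7)) = −1/1209600 · (1.68941e-08 − 0.000874271) = 7.22763e-10.

S_4 ≈ 78.4752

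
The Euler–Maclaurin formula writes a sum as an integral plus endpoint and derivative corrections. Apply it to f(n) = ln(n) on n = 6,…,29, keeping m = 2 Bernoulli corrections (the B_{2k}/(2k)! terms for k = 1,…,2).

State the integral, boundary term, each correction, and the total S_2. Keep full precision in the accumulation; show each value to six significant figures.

The integral term ∫_6^29 ln(x) dx = 63.9010.
Endpoint term: (f(6) + f(29))/2 = (1.79176 + 3.36730)/2 = 2.57953.
Integral + boundary = 66.4805.
k=1: B_{2}/(2)! × [f^{(1)}(29) − f^{(1)}(6)] = 1/12 × (0.0344828 − 0.166667) = -0.0110153.
After k=1: 66.4695.
k=2: B_{4}/(4)! × [f^{(3)}(29) − f^{(3)}(6)] = −1/720 × (8.20042e-05 − 0.00925926) = 1.27462e-05.

S_2 ≈ 66.4695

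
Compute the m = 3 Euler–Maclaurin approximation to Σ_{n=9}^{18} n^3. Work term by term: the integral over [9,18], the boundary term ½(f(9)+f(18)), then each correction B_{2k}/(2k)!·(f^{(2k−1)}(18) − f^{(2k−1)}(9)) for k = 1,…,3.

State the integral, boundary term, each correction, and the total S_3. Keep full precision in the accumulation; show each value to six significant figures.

∫_9^18 x^3 dx evaluates to 24603.8.
Boundary: ½(f(9) + f(18)) = ½(729.000 + 5832.00) = 3280.50.
Running total after boundary: 27884.2.
k=1: B_{2}/(2)! × [f^{(1)}(18) − f^{(1)}(9)] = 1/12 × (972.000 − 243.000) = 60.7500.
Running total after k=1: 27945.0.
k=2: B_{4}/(4)! × [f^{(3)}(18) − f^{(3)}(9)] = −1/720 × (6.00000 − 6.00000) = 0.00000.
Running total after k=2: 27945.0.
k=3: B_{6}/(6)! × [f^{(5)}(18) − f^{(5)}(9)] = 1/30240 × (0.00000 − 0.00000) = 0.00000.

S_3 ≈ 27945.0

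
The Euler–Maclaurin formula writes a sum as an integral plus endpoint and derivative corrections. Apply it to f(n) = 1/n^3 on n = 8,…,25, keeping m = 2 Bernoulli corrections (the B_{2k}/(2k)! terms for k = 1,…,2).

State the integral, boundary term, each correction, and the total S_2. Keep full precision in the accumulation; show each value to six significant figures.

S_2 ≈ 0.00808114

The integral term ∫_8^25 1/x^3 dx = 0.00701250.
½[f(8) + f(25)] = ½[0.00195312 + 6.40000e-05] = 0.00100856.
Running total after boundary: 0.00802106.
Correction k=1: B_{2}/2! · (f^{(1)}(25) − f^{(1)}(8)) = 1/12 · (-7.68000e-06 − (-0.000732422)) = 6.03952e-05.
Partial sum through k=1: 0.00808146.
Correction k=2: B_{4}/4! · (f^{(3)}(25) − f^{(3)}(8)) = −1/720 · (-2.45760e-07 − (-0.000228882)) = -3.17550e-07.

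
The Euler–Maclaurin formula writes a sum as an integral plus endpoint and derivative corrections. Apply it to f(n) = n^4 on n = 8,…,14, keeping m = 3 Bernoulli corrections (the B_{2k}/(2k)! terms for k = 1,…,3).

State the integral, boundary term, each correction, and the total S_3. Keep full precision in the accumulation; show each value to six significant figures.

The integral term ∫_8^14 x^4 dx = 101011.
Endpoint term: (f(8) + f(14))/2 = (4096.00 + 38416.0)/2 = 21256.0.
Integral + boundary = 122267.
k=1: B_{2}/(2)! × [f^{(1)}(14) − f^{(1)}(8)] = 1/12 × (10976.0 − 2048.00) = 744.000.
After k=1: 123011.
k=2: B_{4}/(4)! × [f^{(3)}(14) − f^{(3)}(8)] = −1/720 × (336.000 − 192.000) = -0.200000.
After k=2: 123011.
k=3: B_{6}/(6)! × [f^{(5)}(14) − f^{(5)}(8)] = 1/30240 × (0.00000 − 0.00000) = 0.00000.

S_3 ≈ 123011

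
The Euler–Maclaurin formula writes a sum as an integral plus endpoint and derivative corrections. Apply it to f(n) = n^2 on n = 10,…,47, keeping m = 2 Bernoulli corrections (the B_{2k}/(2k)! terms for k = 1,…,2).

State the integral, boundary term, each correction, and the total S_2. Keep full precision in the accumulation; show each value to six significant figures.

Integral: ∫_10^47 x^2 dx = 34274.3.
Endpoint term: (f(10) + f(47))/2 = (100.000 + 2209.00)/2 = 1154.50.
Integral + boundary = 35428.8.
Order-1 term: 1/12 · (94.0000 − 20.0000) = 6.16667.
After k=1: 35435.0.
Order-2 term: −1/720 · (0.00000 − 0.00000) = 0.00000.

S_2 ≈ 35435.0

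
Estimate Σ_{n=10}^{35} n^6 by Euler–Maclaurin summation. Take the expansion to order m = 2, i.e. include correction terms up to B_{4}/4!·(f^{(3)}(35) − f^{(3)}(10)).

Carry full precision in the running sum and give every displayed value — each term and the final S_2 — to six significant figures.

S_2 ≈ 1.01357e+10

∫_10^35 x^6 dx evaluates to 9.18990e+09.
Boundary: ½(f(10) + f(35)) = ½(1.00000e+06 + 1.83827e+09) = 9.19633e+08.
So far: 1.01095e+10.
k=1: B_{2}/(2)! × [f^{(1)}(35) − f^{(1)}(10)] = 1/12 × (3.15131e+08 − 600000) = 2.62109e+07.
Running total after k=1: 1.01357e+10.
k=2: B_{4}/(4)! × [f^{(3)}(35) − f^{(3)}(10)] = −1/720 × (5.14500e+06 − 120000) = -6979.17.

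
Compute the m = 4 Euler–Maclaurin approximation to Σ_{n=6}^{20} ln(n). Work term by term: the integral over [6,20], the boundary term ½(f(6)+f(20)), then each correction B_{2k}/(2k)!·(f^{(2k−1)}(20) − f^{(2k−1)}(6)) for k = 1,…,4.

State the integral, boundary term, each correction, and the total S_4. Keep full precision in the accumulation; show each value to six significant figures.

∫_6^20 ln(x) dx evaluates to 35.1641.
½[f(6) + f(20)] = ½[1.79176 + 2.99573] = 2.39375.
So far: 37.5578.
Order-1 term: 1/12 · (0.0500000 − 0.166667) = -0.00972222.
Partial sum through k=1: 37.5481.
Order-2 term: −1/720 · (0.000250000 − 0.00925926) = 1.25129e-05.
Partial sum through k=2: 37.5481.
Order-3 term: 1/30240 · (7.50000e-06 − 0.00308642) = -1.01816e-07.
Partial sum through k=3: 37.5481.
Order-4 term: −1/1209600 · (5.62500e-07 − 0.00257202) = 2.12587e-09.

S_4 ≈ 37.5481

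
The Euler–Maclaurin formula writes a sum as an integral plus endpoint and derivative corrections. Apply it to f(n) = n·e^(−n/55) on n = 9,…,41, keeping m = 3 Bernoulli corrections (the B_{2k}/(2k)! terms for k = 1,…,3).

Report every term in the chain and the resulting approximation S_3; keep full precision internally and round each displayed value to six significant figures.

Integral: ∫_9^41 x·e^(−x/55) dx = 483.201.
½[f(9) + f(41)] = ½[7.64146 + 19.4553] = 13.5484.
So far: 496.749.
k=1: B_{2}/(2)! × [f^{(1)}(41) − f^{(1)}(9)] = 1/12 × (0.120787 − 0.710115) = -0.0491107.
After k=1: 496.700.
k=2: B_{4}/(4)! × [f^{(3)}(41) − f^{(3)}(9)] = −1/720 × (0.000353661 − 0.000796105) = 6.14505e-07.
After k=2: 496.700.
k=3: B_{6}/(6)! × [f^{(5)}(41) − f^{(5)}(9)] = 1/30240 × (2.20625e-07 − 4.48747e-07) = -7.54371e-12.

S_3 ≈ 496.700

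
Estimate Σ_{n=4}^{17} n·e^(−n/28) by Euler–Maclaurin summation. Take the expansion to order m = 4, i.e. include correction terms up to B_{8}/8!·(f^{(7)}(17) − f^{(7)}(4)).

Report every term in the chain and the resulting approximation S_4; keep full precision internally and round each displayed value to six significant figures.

The integral term ∫_4^17 x·e^(−x/28) dx = 90.1416.
Boundary: ½(f(4) + f(17)) = ½(3.46751 + 9.26339) = 6.36545.
Integral + boundary = 96.5071.
Order-1 term: 1/12 · (0.214070 − 0.743038) = -0.0440807.
After k=1: 96.4630.
Order-2 term: −1/720 · (0.00166311 − 0.00315918) = 2.07786e-06.
After k=2: 96.4630.
Order-3 term: 1/30240 · (3.89436e-06 − 6.85025e-06) = -9.77478e-11.
After k=3: 96.4630.
Order-4 term: −1/1209600 · (7.22883e-09 − 1.23354e-08) = 4.22169e-15.

S_4 ≈ 96.4630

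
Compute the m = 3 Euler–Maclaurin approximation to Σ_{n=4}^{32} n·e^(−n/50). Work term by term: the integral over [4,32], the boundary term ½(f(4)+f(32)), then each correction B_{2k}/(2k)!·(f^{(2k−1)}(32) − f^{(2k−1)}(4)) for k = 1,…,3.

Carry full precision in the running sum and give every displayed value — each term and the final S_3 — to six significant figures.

S_3 ≈ 340.743

The integral term ∫_4^32 x·e^(−x/50) dx = 330.515.
Endpoint term: (f(4) + f(32))/2 = (3.69247 + 16.8734)/2 = 10.2829.
So far: 340.798.
k=1: B_{2}/(2)! × [f^{(1)}(32) − f^{(1)}(4)] = 1/12 × (0.189825 − 0.849267) = -0.0549535.
After k=1: 340.743.
k=2: B_{4}/(4)! × [f^{(3)}(32) − f^{(3)}(4)] = −1/720 × (0.000497764 − 0.00107820) = 8.06161e-07.
After k=2: 340.743.
k=3: B_{6}/(6)! × [f^{(5)}(32) − f^{(5)}(4)] = 1/30240 × (3.67839e-07 − 7.26677e-07) = -1.18663e-11.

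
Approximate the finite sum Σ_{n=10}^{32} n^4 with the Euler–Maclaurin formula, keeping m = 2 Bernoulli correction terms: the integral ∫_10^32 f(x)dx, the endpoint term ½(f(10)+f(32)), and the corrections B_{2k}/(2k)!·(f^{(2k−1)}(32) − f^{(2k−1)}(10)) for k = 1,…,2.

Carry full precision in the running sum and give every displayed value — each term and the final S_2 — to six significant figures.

S_2 ≈ 7.23076e+06

∫_10^32 x^4 dx evaluates to 6.69089e+06.
½[f(10) + f(32)] = ½[10000.0 + 1.04858e+06] = 529288.
So far: 7.22017e+06.
Correction k=1: B_{2}/2! · (f^{(1)}(32) − f^{(1)}(10)) = 1/12 · (131072 − 4000.00) = 10589.3.
Partial sum through k=1: 7.23076e+06.
Correction k=2: B_{4}/4! · (f^{(3)}(32) − f^{(3)}(10)) = −1/720 · (768.000 − 240.000) = -0.733333.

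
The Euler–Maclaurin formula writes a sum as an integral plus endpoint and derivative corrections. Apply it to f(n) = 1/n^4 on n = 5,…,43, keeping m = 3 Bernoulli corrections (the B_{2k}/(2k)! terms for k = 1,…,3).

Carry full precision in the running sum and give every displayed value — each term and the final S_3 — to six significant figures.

S_3 ≈ 0.00356727

∫_5^43 1/x^4 dx evaluates to 0.00266247.
½[f(5) + f(43)] = ½[0.00160000 + 2.92500e-07] = 0.000800146.
Integral + boundary = 0.00346262.
Correction k=1: B_{2}/2! · (f^{(1)}(43) − f^{(1)}(5)) = 1/12 · (-2.72093e-08 − (-0.00128000)) = 0.000106664.
After k=1: 0.00356928.
Correction k=2: B_{4}/4! · (f^{(3)}(43) − f^{(3)}(5)) = −1/720 · (-4.41471e-10 − (-0.00153600)) = -2.13333e-06.
After k=2: 0.00356715.
Correction k=3: B_{6}/6! · (f^{(5)}(43) − f^{(5)}(5)) = 1/30240 · (-1.33707e-11 − (-0.00344064)) = 1.13778e-07.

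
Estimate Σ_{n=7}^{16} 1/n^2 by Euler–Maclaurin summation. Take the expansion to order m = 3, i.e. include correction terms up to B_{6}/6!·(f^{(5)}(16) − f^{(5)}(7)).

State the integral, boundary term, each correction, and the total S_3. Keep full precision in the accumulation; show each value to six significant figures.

The integral term ∫_7^16 1/x^2 dx = 0.0803571.
½[f(7) + f(16)] = ½[0.0204082 + 0.00390625] = 0.0121572.
Integral + boundary = 0.0925143.
Correction k=1: B_{2}/2! · (f^{(1)}(16) − f^{(1)}(7)) = 1/12 · (-0.000488281 − (-0.00583090)) = 0.000445219.
Partial sum through k=1: 0.0929596.
Correction k=2: B_{4}/4! · (f^{(3)}(16) − f^{(3)}(7)) = −1/720 · (-2.28882e-05 − (-0.00142798)) = -1.95151e-06.
Partial sum through k=2: 0.0929576.
Correction k=3: B_{6}/6! · (f^{(5)}(16) − f^{(5)}(7)) = 1/30240 · (-2.68221e-06 − (-0.000874271)) = 2.88224e-08.

S_3 ≈ 0.0929576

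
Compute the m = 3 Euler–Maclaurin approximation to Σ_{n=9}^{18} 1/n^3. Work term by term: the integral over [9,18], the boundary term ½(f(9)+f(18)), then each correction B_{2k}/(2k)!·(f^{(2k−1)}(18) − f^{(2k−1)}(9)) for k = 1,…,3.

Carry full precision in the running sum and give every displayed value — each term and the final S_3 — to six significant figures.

S_3 ≈ 0.00543680

Integral: ∫_9^18 1/x^3 dx = 0.00462963.
½[f(9) + f(18)] = ½[0.00137174 + 0.000171468] = 0.000771605.
Integral + boundary = 0.00540123.
Correction k=1: B_{2}/2! · (f^{(1)}(18) − f^{(1)}(9)) = 1/12 · (-2.85780e-05 − (-0.000457247)) = 3.57225e-05.
After k=1: 0.00543696.
Correction k=2: B_{4}/4! · (f^{(3)}(18) − f^{(3)}(9)) = −1/720 · (-1.76407e-06 − (-0.000112901)) = -1.54356e-07.
After k=2: 0.00543680.
Correction k=3: B_{6}/6! · (f^{(5)}(18) − f^{(5)}(9)) = 1/30240 · (-2.28676e-07 − (-5.85410e-05)) = 1.92832e-09.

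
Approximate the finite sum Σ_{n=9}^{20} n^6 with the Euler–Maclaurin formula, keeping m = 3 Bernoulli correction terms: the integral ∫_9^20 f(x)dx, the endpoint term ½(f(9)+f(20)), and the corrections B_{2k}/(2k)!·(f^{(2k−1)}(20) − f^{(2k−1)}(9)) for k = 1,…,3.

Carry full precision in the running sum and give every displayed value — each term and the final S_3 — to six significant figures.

The integral term ∫_9^20 x^6 dx = 1.82174e+08.
Endpoint term: (f(9) + f(20))/2 = (531441 + 6.40000e+07)/2 = 3.22657e+07.
So far: 2.14440e+08.
Correction k=1: B_{2}/2! · (f^{(1)}(20) − f^{(1)}(9)) = 1/12 · (1.92000e+07 − 354294) = 1.57048e+06.
Running total after k=1: 2.16010e+08.
Correction k=2: B_{4}/4! · (f^{(3)}(20) − f^{(3)}(9)) = −1/720 · (960000 − 87480.0) = -1211.83.
Running total after k=2: 2.16009e+08.
Correction k=3: B_{6}/6! · (f^{(5)}(20) − f^{(5)}(9)) = 1/30240 · (14400.0 − 6480.00) = 0.261905.

S_3 ≈ 2.16009e+08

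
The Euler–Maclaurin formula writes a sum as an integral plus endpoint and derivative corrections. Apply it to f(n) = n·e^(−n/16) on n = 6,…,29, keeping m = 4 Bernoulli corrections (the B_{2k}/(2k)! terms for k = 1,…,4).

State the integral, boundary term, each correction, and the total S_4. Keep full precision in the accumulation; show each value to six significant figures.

S_4 ≈ 128.771

The integral term ∫_6^29 x·e^(−x/16) dx = 124.389.
Boundary: ½(f(6) + f(29)) = ½(4.12374 + 4.73412) = 4.42893.
Running total after boundary: 128.818.
k=1: B_{2}/(2)! × [f^{(1)}(29) − f^{(1)}(6)] = 1/12 × (-0.132637 − 0.429556) = -0.0468494.
Running total after k=1: 128.771.
k=2: B_{4}/(4)! × [f^{(3)}(29) − f^{(3)}(6)] = −1/720 × (0.000757242 − 0.00704740) = 8.73633e-06.
Running total after k=2: 128.771.
k=3: B_{6}/(6)! × [f^{(5)}(29) − f^{(5)}(6)] = 1/30240 × (7.93984e-06 − 4.85033e-05) = -1.34138e-09.
Running total after k=3: 128.771.
k=4: B_{8}/(8)! × [f^{(7)}(29) − f^{(7)}(6)] = −1/1209600 × (5.04754e-08 − 2.71397e-07) = 1.82641e-13.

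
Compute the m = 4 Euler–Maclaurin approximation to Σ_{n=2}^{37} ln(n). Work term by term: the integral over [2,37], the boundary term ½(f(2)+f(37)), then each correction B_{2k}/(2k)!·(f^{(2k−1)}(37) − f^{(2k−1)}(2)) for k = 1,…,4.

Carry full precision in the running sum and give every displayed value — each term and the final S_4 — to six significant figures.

Integral: ∫_2^37 ln(x) dx = 97.2177.
Boundary: ½(f(2) + f(37)) = ½(0.693147 + 3.61092) = 2.15203.
Integral + boundary = 99.3697.
k=1: B_{2}/(2)! × [f^{(1)}(37) − f^{(1)}(2)] = 1/12 × (0.0270270 − 0.500000) = -0.0394144.
After k=1: 99.3303.
k=2: B_{4}/(4)! × [f^{(3)}(37) − f^{(3)}(2)] = −1/720 × (3.94843e-05 − 0.250000) = 0.000347167.
After k=2: 99.3306.
k=3: B_{6}/(6)! × [f^{(5)}(37) − f^{(5)}(2)] = 1/30240 × (3.46101e-07 − 0.750000) = -2.48016e-05.
After k=3: 99.3306.
k=4: B_{8}/(8)! × [f^{(7)}(37) − f^{(7)}(2)] = −1/1209600 × (7.58439e-09 − 5.62500) = 4.65030e-06.

S_4 ≈ 99.3306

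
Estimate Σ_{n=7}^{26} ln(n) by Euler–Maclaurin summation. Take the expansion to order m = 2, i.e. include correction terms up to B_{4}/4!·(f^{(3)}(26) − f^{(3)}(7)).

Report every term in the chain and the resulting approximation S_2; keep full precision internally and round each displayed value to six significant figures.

∫_7^26 ln(x) dx evaluates to 52.0891.
Endpoint term: (f(7) + f(26))/2 = (1.94591 + 3.25810)/2 = 2.60200.
Integral + boundary = 54.6911.
Order-1 term: 1/12 · (0.0384615 − 0.142857) = -0.00869963.
Partial sum through k=1: 54.6824.
Order-2 term: −1/720 · (0.000113792 − 0.00583090) = 7.94043e-06.

S_2 ≈ 54.6825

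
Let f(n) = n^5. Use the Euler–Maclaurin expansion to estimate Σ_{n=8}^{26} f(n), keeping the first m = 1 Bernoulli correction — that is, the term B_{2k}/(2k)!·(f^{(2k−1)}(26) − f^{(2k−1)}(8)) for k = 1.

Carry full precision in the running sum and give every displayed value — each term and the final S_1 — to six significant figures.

The integral term ∫_8^26 x^5 dx = 5.14423e+07.
Endpoint term: (f(8) + f(26))/2 = (32768.0 + 1.18814e+07)/2 = 5.95707e+06.
Running total after boundary: 5.73993e+07.
Correction k=1: B_{2}/2! · (f^{(1)}(26) − f^{(1)}(8)) = 1/12 · (2.28488e+06 − 20480.0) = 188700.

S_1 ≈ 5.75880e+07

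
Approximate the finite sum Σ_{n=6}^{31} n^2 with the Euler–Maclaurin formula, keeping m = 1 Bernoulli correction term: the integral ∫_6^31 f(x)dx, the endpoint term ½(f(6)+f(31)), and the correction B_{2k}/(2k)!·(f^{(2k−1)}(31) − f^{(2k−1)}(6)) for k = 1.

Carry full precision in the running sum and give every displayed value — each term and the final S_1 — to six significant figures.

Integral: ∫_6^31 x^2 dx = 9858.33.
½[f(6) + f(31)] = ½[36.0000 + 961.000] = 498.500.
Integral + boundary = 10356.8.
k=1: B_{2}/(2)! × [f^{(1)}(31) − f^{(1)}(6)] = 1/12 × (62.0000 − 12.0000) = 4.16667.

S_1 ≈ 10361.0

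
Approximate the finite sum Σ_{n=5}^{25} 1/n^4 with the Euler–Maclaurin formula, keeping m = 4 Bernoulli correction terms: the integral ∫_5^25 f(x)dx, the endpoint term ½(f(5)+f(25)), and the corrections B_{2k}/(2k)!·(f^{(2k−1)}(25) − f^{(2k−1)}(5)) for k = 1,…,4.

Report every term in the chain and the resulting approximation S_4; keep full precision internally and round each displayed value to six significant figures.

∫_5^25 1/x^4 dx evaluates to 0.00264533.
Boundary: ½(f(5) + f(25)) = ½(0.00160000 + 2.56000e-06) = 0.000801280.
Integral + boundary = 0.00344661.
k=1: B_{2}/(2)! × [f^{(1)}(25) − f^{(1)}(5)] = 1/12 × (-4.09600e-07 − (-0.00128000)) = 0.000106633.
Running total after k=1: 0.00355325.
k=2: B_{4}/(4)! × [f^{(3)}(25) − f^{(3)}(5)] = −1/720 × (-1.96608e-08 − (-0.00153600)) = -2.13331e-06.
Running total after k=2: 0.00355111.
k=3: B_{6}/(6)! × [f^{(5)}(25) − f^{(5)}(5)] = 1/30240 × (-1.76161e-09 − (-0.00344064)) = 1.13778e-07.
Running total after k=3: 0.00355123.
k=4: B_{8}/(8)! × [f^{(7)}(25) − f^{(7)}(5)] = −1/1209600 × (-2.53672e-10 − (-0.0123863)) = -1.02400e-08.

S_4 ≈ 0.00355122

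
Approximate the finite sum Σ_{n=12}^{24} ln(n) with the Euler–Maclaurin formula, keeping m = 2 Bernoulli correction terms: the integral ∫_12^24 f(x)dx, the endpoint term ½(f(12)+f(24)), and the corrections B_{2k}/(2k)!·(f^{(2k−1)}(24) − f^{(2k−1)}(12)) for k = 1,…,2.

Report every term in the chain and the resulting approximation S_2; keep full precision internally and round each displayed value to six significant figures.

Integral: ∫_12^24 ln(x) dx = 34.4544.
½[f(12) + f(24)] = ½[2.48491 + 3.17805] = 2.83148.
So far: 37.2859.
Order-1 term: 1/12 · (0.0416667 − 0.0833333) = -0.00347222.
After k=1: 37.2824.
Order-2 term: −1/720 · (0.000144676 − 0.00115741) = 1.40657e-06.

S_2 ≈ 37.2824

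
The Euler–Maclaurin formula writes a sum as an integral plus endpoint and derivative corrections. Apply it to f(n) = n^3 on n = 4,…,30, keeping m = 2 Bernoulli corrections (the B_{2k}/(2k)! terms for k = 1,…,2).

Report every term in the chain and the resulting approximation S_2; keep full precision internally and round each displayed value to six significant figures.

S_2 ≈ 216189

∫_4^30 x^3 dx evaluates to 202436.
½[f(4) + f(30)] = ½[64.0000 + 27000.0] = 13532.0.
So far: 215968.
Order-1 term: 1/12 · (2700.00 − 48.0000) = 221.000.
Running total after k=1: 216189.
Order-2 term: −1/720 · (6.00000 − 6.00000) = 0.00000.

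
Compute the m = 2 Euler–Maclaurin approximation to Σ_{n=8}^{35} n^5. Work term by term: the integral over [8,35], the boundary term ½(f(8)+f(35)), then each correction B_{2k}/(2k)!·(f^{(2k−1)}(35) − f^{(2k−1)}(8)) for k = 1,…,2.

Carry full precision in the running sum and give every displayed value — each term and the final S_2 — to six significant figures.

S_2 ≈ 3.33235e+08

The integral term ∫_8^35 x^5 dx = 3.06334e+08.
Boundary: ½(f(8) + f(35)) = ½(32768.0 + 5.25219e+07) = 2.62773e+07.
Running total after boundary: 3.32611e+08.
Order-1 term: 1/12 · (7.50312e+06 − 20480.0) = 623554.
Partial sum through k=1: 3.33235e+08.
Order-2 term: −1/720 · (73500.0 − 3840.00) = -96.7500.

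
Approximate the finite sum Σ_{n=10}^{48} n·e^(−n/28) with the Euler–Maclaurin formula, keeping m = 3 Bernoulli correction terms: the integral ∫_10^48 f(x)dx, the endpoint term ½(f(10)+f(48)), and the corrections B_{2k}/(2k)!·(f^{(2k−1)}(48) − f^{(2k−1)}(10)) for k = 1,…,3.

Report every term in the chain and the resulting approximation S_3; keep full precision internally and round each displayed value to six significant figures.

The integral term ∫_10^48 x·e^(−x/28) dx = 361.215.
Endpoint term: (f(10) + f(48))/2 = (6.99673 + 8.64443)/2 = 7.82058.
Integral + boundary = 369.036.
Order-1 term: 1/12 · (-0.128637 − 0.449789) = -0.0482022.
Partial sum through k=1: 368.988.
Order-2 term: −1/720 · (0.000295341 − 0.00235859) = 2.86562e-06.
Partial sum through k=2: 368.988.
Order-3 term: 1/30240 · (9.62704e-07 − 5.28504e-06) = -1.42934e-10.

S_3 ≈ 368.988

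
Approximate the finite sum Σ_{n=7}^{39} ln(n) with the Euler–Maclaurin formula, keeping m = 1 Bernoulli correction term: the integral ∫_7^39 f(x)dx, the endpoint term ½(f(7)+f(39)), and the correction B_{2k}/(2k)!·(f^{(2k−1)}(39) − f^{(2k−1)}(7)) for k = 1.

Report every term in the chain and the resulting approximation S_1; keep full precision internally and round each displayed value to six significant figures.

S_1 ≈ 100.053

∫_7^39 ln(x) dx evaluates to 97.2575.
Boundary: ½(f(7) + f(39)) = ½(1.94591 + 3.66356) = 2.80474.
Running total after boundary: 100.062.
Correction k=1: B_{2}/2! · (f^{(1)}(39) − f^{(1)}(7)) = 1/12 · (0.0256410 − 0.142857) = -0.00976801.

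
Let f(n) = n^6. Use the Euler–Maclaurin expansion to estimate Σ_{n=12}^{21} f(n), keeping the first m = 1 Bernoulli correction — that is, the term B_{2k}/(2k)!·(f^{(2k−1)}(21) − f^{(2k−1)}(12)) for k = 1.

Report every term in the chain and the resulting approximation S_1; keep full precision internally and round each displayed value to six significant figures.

S_1 ≈ 2.98473e+08

∫_12^21 x^6 dx evaluates to 2.52180e+08.
½[f(12) + f(21)] = ½[2.98598e+06 + 8.57661e+07] = 4.43761e+07.
So far: 2.96556e+08.
Correction k=1: B_{2}/2! · (f^{(1)}(21) − f^{(1)}(12)) = 1/12 · (2.45046e+07 − 1.49299e+06) = 1.91763e+06.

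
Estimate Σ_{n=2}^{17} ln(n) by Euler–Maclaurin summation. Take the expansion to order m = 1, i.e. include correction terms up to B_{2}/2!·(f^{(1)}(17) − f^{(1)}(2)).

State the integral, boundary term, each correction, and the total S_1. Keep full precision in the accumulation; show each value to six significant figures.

The integral term ∫_2^17 ln(x) dx = 31.7783.
Boundary: ½(f(2) + f(17)) = ½(0.693147 + 2.83321) = 1.76318.
Running total after boundary: 33.5415.
k=1: B_{2}/(2)! × [f^{(1)}(17) − f^{(1)}(2)] = 1/12 × (0.0588235 − 0.500000) = -0.0367647.

S_1 ≈ 33.5047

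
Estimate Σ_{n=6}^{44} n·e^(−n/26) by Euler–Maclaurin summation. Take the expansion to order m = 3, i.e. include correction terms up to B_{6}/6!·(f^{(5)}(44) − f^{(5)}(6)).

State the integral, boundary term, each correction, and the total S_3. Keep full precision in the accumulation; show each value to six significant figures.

The integral term ∫_6^44 x·e^(−x/26) dx = 325.492.
Endpoint term: (f(6) + f(44))/2 = (4.76354 + 8.10014)/2 = 6.43184.
So far: 331.924.
Order-1 term: 1/12 · (-0.127450 − 0.610710) = -0.0615133.
After k=1: 331.863.
Order-2 term: −1/720 · (0.000356122 − 0.00325230) = 4.02247e-06.
After k=2: 331.863.
Order-3 term: 1/30240 · (1.33251e-06 − 8.28578e-06) = -2.29936e-10.

S_3 ≈ 331.863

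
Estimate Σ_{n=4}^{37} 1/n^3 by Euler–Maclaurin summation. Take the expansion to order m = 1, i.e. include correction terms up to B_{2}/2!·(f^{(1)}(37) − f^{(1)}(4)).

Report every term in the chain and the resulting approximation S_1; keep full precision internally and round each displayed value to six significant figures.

S_1 ≈ 0.0396836

∫_4^37 1/x^3 dx evaluates to 0.0308848.
Endpoint term: (f(4) + f(37))/2 = (0.0156250 + 1.97422e-05)/2 = 0.00782237.
Running total after boundary: 0.0387071.
Correction k=1: B_{2}/2! · (f^{(1)}(37) − f^{(1)}(4)) = 1/12 · (-1.60072e-06 − (-0.0117188)) = 0.000976429.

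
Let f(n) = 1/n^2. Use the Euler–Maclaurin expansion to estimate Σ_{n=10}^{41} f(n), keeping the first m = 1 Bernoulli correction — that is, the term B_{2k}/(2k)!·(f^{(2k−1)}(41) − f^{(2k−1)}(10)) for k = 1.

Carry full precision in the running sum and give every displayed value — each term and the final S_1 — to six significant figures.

S_1 ≈ 0.0810714

The integral term ∫_10^41 1/x^2 dx = 0.0756098.
Endpoint term: (f(10) + f(41))/2 = (0.0100000 + 0.000594884)/2 = 0.00529744.
Integral + boundary = 0.0809072.
k=1: B_{2}/(2)! × [f^{(1)}(41) − f^{(1)}(10)] = 1/12 × (-2.90187e-05 − (-0.00200000)) = 0.000164248.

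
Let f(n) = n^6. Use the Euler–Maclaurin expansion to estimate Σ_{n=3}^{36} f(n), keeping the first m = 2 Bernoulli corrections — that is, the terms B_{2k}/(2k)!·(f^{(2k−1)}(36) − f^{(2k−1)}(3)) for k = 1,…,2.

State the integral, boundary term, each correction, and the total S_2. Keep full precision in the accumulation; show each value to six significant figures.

∫_3^36 x^6 dx evaluates to 1.11949e+10.
½[f(3) + f(36)] = ½[729.000 + 2.17678e+09] = 1.08839e+09.
Integral + boundary = 1.22833e+10.
k=1: B_{2}/(2)! × [f^{(1)}(36) − f^{(1)}(3)] = 1/12 × (3.62797e+08 − 1458.00) = 3.02330e+07.
After k=1: 1.23135e+10.
k=2: B_{4}/(4)! × [f^{(3)}(36) − f^{(3)}(3)] = −1/720 × (5.59872e+06 − 3240.00) = -7771.50.

S_2 ≈ 1.23135e+10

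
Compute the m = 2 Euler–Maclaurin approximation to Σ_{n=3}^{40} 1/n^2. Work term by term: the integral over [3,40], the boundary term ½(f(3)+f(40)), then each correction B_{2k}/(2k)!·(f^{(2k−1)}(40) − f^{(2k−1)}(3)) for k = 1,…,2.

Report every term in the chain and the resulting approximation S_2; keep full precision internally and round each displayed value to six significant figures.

Integral: ∫_3^40 1/x^2 dx = 0.308333.
Endpoint term: (f(3) + f(40))/2 = (0.111111 + 0.000625000)/2 = 0.0558681.
Integral + boundary = 0.364201.
Order-1 term: 1/12 · (-3.12500e-05 − (-0.0740741)) = 0.00617024.
Running total after k=1: 0.370372.
Order-2 term: −1/720 · (-2.34375e-07 − (-0.0987654)) = -0.000137174.

S_2 ≈ 0.370234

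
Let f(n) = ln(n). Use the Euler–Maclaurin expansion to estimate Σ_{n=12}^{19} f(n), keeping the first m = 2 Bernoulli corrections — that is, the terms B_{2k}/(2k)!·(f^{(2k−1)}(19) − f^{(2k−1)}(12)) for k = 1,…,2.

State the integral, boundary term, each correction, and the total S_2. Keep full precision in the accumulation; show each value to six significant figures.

Integral: ∫_12^19 ln(x) dx = 19.1255.
Endpoint term: (f(12) + f(19))/2 = (2.48491 + 2.94444)/2 = 2.71467.
Integral + boundary = 21.8401.
k=1: B_{2}/(2)! × [f^{(1)}(19) − f^{(1)}(12)] = 1/12 × (0.0526316 − 0.0833333) = -0.00255848.
After k=1: 21.8376.
k=2: B_{4}/(4)! × [f^{(3)}(19) − f^{(3)}(12)] = −1/720 × (0.000291588 − 0.00115741) = 1.20253e-06.

S_2 ≈ 21.8376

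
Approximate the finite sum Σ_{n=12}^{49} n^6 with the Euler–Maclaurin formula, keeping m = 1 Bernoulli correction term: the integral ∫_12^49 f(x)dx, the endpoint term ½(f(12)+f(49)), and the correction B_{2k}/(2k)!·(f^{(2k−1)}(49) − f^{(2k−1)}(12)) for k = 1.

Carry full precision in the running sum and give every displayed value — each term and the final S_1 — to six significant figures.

S_1 ≈ 1.03947e+11

The integral term ∫_12^49 x^6 dx = 9.68839e+10.
Boundary: ½(f(12) + f(49)) = ½(2.98598e+06 + 1.38413e+10) = 6.92214e+09.
So far: 1.03806e+11.
Correction k=1: B_{2}/2! · (f^{(1)}(49) − f^{(1)}(12)) = 1/12 · (1.69485e+09 − 1.49299e+06) = 1.41113e+08.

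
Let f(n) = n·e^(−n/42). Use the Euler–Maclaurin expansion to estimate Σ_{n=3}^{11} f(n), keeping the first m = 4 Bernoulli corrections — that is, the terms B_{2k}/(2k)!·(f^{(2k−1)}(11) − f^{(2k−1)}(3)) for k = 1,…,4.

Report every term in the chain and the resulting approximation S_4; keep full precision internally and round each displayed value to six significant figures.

S_4 ≈ 52.2186

Integral: ∫_3^11 x·e^(−x/42) dx = 46.6140.
Endpoint term: (f(3) + f(11))/2 = (2.79319 + 8.46543)/2 = 5.62931.
Running total after boundary: 52.2433.
k=1: B_{2}/(2)! × [f^{(1)}(11) − f^{(1)}(3)] = 1/12 × (0.568027 − 0.864558) = -0.0247110.
After k=1: 52.2186.
k=2: B_{4}/(4)! × [f^{(3)}(11) − f^{(3)}(3)] = −1/720 × (0.00119456 − 0.00154574) = 4.87756e-07.
After k=2: 52.2186.
k=3: B_{6}/(6)! × [f^{(5)}(11) − f^{(5)}(3)] = 1/30240 × (1.17183e-06 − 1.47470e-06) = -1.00156e-11.
After k=3: 52.2186.
k=4: B_{8}/(8)! × [f^{(7)}(11) − f^{(7)}(3)] = −1/1209600 × (9.44708e-10 − 1.17524e-09) = 1.90586e-16.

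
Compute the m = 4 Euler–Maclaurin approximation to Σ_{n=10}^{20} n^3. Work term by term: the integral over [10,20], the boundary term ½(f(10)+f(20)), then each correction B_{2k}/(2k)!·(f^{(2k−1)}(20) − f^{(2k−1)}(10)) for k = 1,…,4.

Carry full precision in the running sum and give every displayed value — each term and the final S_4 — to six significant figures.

S_4 ≈ 42075.0

The integral term ∫_10^20 x^3 dx = 37500.0.
Boundary: ½(f(10) + f(20)) = ½(1000.00 + 8000.00) = 4500.00.
Running total after boundary: 42000.0.
Correction k=1: B_{2}/2! · (f^{(1)}(20) − f^{(1)}(10)) = 1/12 · (1200.00 − 300.000) = 75.0000.
Partial sum through k=1: 42075.0.
Correction k=2: B_{4}/4! · (f^{(3)}(20) − f^{(3)}(10)) = −1/720 · (6.00000 − 6.00000) = 0.00000.
Partial sum through k=2: 42075.0.
Correction k=3: B_{6}/6! · (f^{(5)}(20) − f^{(5)}(10)) = 1/30240 · (0.00000 − 0.00000) = 0.00000.
Partial sum through k=3: 42075.0.
Correction k=4: B_{8}/8! · (f^{(7)}(20) − f^{(7)}(10)) = −1/1209600 · (0.00000 − 0.00000) = 0.00000.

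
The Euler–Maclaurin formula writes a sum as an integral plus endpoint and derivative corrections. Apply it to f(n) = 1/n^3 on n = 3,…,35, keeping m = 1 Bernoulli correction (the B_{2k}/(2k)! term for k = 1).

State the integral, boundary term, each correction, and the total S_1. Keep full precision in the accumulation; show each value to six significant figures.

S_1 ≈ 0.0767638

∫_3^35 1/x^3 dx evaluates to 0.0551474.
Endpoint term: (f(3) + f(35))/2 = (0.0370370 + 2.33236e-05)/2 = 0.0185302.
Running total after boundary: 0.0736776.
Correction k=1: B_{2}/2! · (f^{(1)}(35) − f^{(1)}(3)) = 1/12 · (-1.99917e-06 − (-0.0370370)) = 0.00308625.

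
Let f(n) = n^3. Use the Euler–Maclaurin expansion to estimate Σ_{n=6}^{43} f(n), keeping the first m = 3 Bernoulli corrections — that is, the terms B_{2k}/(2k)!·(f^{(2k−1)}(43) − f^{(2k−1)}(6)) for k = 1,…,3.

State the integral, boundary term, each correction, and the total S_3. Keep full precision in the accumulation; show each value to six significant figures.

S_3 ≈ 894691

∫_6^43 x^3 dx evaluates to 854376.
Endpoint term: (f(6) + f(43))/2 = (216.000 + 79507.0)/2 = 39861.5.
Integral + boundary = 894238.
k=1: B_{2}/(2)! × [f^{(1)}(43) − f^{(1)}(6)] = 1/12 × (5547.00 − 108.000) = 453.250.
Partial sum through k=1: 894691.
k=2: B_{4}/(4)! × [f^{(3)}(43) − f^{(3)}(6)] = −1/720 × (6.00000 − 6.00000) = 0.00000.
Partial sum through k=2: 894691.
k=3: B_{6}/(6)! × [f^{(5)}(43) − f^{(5)}(6)] = 1/30240 × (0.00000 − 0.00000) = 0.00000.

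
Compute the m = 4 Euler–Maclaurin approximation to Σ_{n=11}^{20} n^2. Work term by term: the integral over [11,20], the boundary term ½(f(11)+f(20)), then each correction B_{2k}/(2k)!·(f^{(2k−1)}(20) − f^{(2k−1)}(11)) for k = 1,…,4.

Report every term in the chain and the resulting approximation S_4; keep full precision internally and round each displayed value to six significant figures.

S_4 ≈ 2485.00

∫_11^20 x^2 dx evaluates to 2223.00.
Boundary: ½(f(11) + f(20)) = ½(121.000 + 400.000) = 260.500.
Running total after boundary: 2483.50.
k=1: B_{2}/(2)! × [f^{(1)}(20) − f^{(1)}(11)] = 1/12 × (40.0000 − 22.0000) = 1.50000.
Partial sum through k=1: 2485.00.
k=2: B_{4}/(4)! × [f^{(3)}(20) − f^{(3)}(11)] = −1/720 × (0.00000 − 0.00000) = 0.00000.
Partial sum through k=2: 2485.00.
k=3: B_{6}/(6)! × [f^{(5)}(20) − f^{(5)}(11)] = 1/30240 × (0.00000 − 0.00000) = 0.00000.
Partial sum through k=3: 2485.00.
k=4: B_{8}/(8)! × [f^{(7)}(20) − f^{(7)}(11)] = −1/1209600 × (0.00000 − 0.00000) = 0.00000.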